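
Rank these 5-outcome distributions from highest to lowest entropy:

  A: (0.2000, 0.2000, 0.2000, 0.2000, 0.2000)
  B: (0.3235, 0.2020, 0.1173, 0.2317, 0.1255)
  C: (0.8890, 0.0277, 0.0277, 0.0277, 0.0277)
A > B > C

Key insight: Entropy is maximized by uniform distributions and minimized by concentrated distributions.

- Uniform distributions have maximum entropy log₂(5) = 2.3219 bits
- The more "peaked" or concentrated a distribution, the lower its entropy

Entropies:
  H(A) = 2.3219 bits
  H(B) = 2.2201 bits
  H(C) = 0.7249 bits

Ranking: A > B > C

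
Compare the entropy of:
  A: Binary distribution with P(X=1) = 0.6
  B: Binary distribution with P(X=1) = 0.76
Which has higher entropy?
A

For binary distributions, entropy is maximized at p=0.5 and decreases as p moves toward 0 or 1.

H(A) = H(0.6) = 0.9710 bits
H(B) = H(0.76) = 0.7950 bits

Distribution A (p=0.6) is closer to uniform (p=0.5), so it has higher entropy.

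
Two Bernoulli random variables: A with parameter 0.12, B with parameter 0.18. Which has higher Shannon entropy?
B

For binary distributions, entropy is maximized at p=0.5 and decreases as p moves toward 0 or 1.

H(A) = H(0.12) = 0.5294 bits
H(B) = H(0.18) = 0.6801 bits

Distribution B (p=0.18) is closer to uniform (p=0.5), so it has higher entropy.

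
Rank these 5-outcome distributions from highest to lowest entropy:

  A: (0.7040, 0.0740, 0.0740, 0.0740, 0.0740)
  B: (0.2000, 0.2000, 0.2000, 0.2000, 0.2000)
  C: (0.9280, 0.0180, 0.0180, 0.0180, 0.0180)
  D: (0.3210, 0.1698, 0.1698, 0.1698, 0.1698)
B > D > A > C

Key insight: Entropy is maximized by uniform distributions and minimized by concentrated distributions.

Entropies:
  H(A) = 1.4683 bits
  H(B) = 2.3219 bits
  H(C) = 0.5173 bits
  H(D) = 2.2635 bits

Ranking: B > D > A > C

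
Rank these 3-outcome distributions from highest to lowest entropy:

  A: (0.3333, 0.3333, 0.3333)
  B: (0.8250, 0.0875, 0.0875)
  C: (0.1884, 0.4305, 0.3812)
A > C > B

Key insight: Entropy is maximized by uniform distributions and minimized by concentrated distributions.

- Uniform distributions have maximum entropy log₂(3) = 1.5850 bits
- The more "peaked" or concentrated a distribution, the lower its entropy

Entropies:
  H(A) = 1.5850 bits
  H(B) = 0.8440 bits
  H(C) = 1.5075 bits

Ranking: A > C > B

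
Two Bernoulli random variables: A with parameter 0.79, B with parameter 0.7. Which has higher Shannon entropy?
B

For binary distributions, entropy is maximized at p=0.5 and decreases as p moves toward 0 or 1.

H(A) = H(0.79) = 0.7415 bits
H(B) = H(0.7) = 0.8813 bits

Distribution B (p=0.7) is closer to uniform (p=0.5), so it has higher entropy.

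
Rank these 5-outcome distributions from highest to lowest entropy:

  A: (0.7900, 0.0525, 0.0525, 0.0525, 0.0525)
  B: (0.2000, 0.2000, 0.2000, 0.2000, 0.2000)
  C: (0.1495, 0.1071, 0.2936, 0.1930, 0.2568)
B > C > A

Key insight: Entropy is maximized by uniform distributions and minimized by concentrated distributions.

- Uniform distributions have maximum entropy log₂(5) = 2.3219 bits
- The more "peaked" or concentrated a distribution, the lower its entropy

Entropies:
  H(A) = 1.1615 bits
  H(B) = 2.3219 bits
  H(C) = 2.2359 bits

Ranking: B > C > A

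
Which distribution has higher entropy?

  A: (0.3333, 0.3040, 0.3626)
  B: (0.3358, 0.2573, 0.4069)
A

Both distributions are close to uniform, making this a harder comparison.

H(A) = 1.5812 bits
H(B) = 1.5604 bits

The distribution closer to uniform has higher entropy.
Answer: A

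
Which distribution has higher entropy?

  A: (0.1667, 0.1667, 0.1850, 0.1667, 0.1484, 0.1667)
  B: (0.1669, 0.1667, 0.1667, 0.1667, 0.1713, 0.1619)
B

Both distributions are close to uniform, making this a harder comparison.

H(A) = 2.5821 bits
H(B) = 2.5848 bits

The distribution closer to uniform has higher entropy.
Answer: B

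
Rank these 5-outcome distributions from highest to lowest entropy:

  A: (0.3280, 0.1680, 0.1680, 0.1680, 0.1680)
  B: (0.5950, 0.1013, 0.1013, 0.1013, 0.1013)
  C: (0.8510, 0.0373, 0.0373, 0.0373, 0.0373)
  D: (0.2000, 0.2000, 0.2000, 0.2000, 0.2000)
D > A > B > C

Key insight: Entropy is maximized by uniform distributions and minimized by concentrated distributions.

Entropies:
  H(A) = 2.2569 bits
  H(B) = 1.7838 bits
  H(C) = 0.9053 bits
  H(D) = 2.3219 bits

Ranking: D > A > B > C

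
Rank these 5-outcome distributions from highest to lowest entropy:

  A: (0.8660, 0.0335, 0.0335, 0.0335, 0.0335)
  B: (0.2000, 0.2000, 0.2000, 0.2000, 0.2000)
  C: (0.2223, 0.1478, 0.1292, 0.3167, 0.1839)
B > C > A

Key insight: Entropy is maximized by uniform distributions and minimized by concentrated distributions.

- Uniform distributions have maximum entropy log₂(5) = 2.3219 bits
- The more "peaked" or concentrated a distribution, the lower its entropy

Entropies:
  H(A) = 0.8363 bits
  H(B) = 2.3219 bits
  H(C) = 2.2461 bits

Ranking: B > C > A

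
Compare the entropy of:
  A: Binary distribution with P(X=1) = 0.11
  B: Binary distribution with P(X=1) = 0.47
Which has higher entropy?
B

For binary distributions, entropy is maximized at p=0.5 and decreases as p moves toward 0 or 1.

H(A) = H(0.11) = 0.4999 bits
H(B) = H(0.47) = 0.9974 bits

Distribution B (p=0.47) is closer to uniform (p=0.5), so it has higher entropy.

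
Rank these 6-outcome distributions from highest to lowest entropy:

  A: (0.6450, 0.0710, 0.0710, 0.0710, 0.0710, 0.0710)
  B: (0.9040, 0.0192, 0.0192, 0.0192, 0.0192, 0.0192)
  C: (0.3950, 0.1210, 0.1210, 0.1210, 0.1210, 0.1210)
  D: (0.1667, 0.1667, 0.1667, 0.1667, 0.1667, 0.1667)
D > C > A > B

Key insight: Entropy is maximized by uniform distributions and minimized by concentrated distributions.

Entropies:
  H(A) = 1.7627 bits
  H(B) = 0.6791 bits
  H(C) = 2.3727 bits
  H(D) = 2.5850 bits

Ranking: D > C > A > B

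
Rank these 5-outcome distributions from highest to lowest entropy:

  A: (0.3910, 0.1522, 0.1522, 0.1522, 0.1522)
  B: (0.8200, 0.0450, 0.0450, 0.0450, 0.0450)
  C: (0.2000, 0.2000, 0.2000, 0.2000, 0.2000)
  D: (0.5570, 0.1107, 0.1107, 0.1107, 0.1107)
C > A > D > B

Key insight: Entropy is maximized by uniform distributions and minimized by concentrated distributions.

Entropies:
  H(A) = 2.1834 bits
  H(B) = 1.0401 bits
  H(C) = 2.3219 bits
  H(D) = 1.8766 bits

Ranking: C > A > D > B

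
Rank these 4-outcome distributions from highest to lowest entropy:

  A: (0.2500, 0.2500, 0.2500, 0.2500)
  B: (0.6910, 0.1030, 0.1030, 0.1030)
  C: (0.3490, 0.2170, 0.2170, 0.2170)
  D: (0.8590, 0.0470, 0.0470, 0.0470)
A > C > B > D

Key insight: Entropy is maximized by uniform distributions and minimized by concentrated distributions.

Entropies:
  H(A) = 2.0000 bits
  H(B) = 1.3818 bits
  H(C) = 1.9650 bits
  H(D) = 0.8103 bits

Ranking: A > C > B > D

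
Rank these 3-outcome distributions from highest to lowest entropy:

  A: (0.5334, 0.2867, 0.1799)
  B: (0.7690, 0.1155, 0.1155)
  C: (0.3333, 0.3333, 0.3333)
C > A > B

Key insight: Entropy is maximized by uniform distributions and minimized by concentrated distributions.

- Uniform distributions have maximum entropy log₂(3) = 1.5850 bits
- The more "peaked" or concentrated a distribution, the lower its entropy

Entropies:
  H(A) = 1.4456 bits
  H(B) = 1.0108 bits
  H(C) = 1.5850 bits

Ranking: C > A > B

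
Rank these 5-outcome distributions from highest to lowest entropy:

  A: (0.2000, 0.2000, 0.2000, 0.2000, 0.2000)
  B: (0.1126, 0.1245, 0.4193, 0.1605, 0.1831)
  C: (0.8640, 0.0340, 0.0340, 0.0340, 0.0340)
A > B > C

Key insight: Entropy is maximized by uniform distributions and minimized by concentrated distributions.

- Uniform distributions have maximum entropy log₂(5) = 2.3219 bits
- The more "peaked" or concentrated a distribution, the lower its entropy

Entropies:
  H(A) = 2.3219 bits
  H(B) = 2.1268 bits
  H(C) = 0.8457 bits

Ranking: A > B > C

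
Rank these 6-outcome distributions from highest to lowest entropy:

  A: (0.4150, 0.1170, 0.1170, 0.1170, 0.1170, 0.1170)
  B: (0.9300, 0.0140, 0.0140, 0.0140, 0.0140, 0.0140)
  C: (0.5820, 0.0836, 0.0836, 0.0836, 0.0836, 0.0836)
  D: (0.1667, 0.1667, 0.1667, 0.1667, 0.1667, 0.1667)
D > A > C > B

Key insight: Entropy is maximized by uniform distributions and minimized by concentrated distributions.

Entropies:
  H(A) = 2.3374 bits
  H(B) = 0.5285 bits
  H(C) = 1.9511 bits
  H(D) = 2.5850 bits

Ranking: D > A > C > B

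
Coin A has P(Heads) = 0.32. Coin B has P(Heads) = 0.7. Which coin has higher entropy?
A

For binary distributions, entropy is maximized at p=0.5 and decreases as p moves toward 0 or 1.

H(A) = H(0.32) = 0.9044 bits
H(B) = H(0.7) = 0.8813 bits

Distribution A (p=0.32) is closer to uniform (p=0.5), so it has higher entropy.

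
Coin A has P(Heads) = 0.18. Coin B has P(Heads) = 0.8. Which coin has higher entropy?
B

For binary distributions, entropy is maximized at p=0.5 and decreases as p moves toward 0 or 1.

H(A) = H(0.18) = 0.6801 bits
H(B) = H(0.8) = 0.7219 bits

Distribution B (p=0.8) is closer to uniform (p=0.5), so it has higher entropy.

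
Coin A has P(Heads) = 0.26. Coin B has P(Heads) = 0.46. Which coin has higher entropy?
B

For binary distributions, entropy is maximized at p=0.5 and decreases as p moves toward 0 or 1.

H(A) = H(0.26) = 0.8267 bits
H(B) = H(0.46) = 0.9954 bits

Distribution B (p=0.46) is closer to uniform (p=0.5), so it has higher entropy.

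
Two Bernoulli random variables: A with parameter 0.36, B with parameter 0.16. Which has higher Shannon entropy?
A

For binary distributions, entropy is maximized at p=0.5 and decreases as p moves toward 0 or 1.

H(A) = H(0.36) = 0.9427 bits
H(B) = H(0.16) = 0.6343 bits

Distribution A (p=0.36) is closer to uniform (p=0.5), so it has higher entropy.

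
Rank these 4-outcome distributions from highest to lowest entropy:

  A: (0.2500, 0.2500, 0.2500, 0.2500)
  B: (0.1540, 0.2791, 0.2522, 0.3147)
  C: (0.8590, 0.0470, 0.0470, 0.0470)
A > B > C

Key insight: Entropy is maximized by uniform distributions and minimized by concentrated distributions.

- Uniform distributions have maximum entropy log₂(4) = 2.0000 bits
- The more "peaked" or concentrated a distribution, the lower its entropy

Entropies:
  H(A) = 2.0000 bits
  H(B) = 1.9557 bits
  H(C) = 0.8103 bits

Ranking: A > B > C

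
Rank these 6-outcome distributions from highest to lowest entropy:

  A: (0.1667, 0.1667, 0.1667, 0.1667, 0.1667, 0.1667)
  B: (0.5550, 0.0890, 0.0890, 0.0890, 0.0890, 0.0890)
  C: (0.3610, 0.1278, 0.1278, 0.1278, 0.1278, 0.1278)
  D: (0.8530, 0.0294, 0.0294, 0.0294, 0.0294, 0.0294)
A > C > B > D

Key insight: Entropy is maximized by uniform distributions and minimized by concentrated distributions.

Entropies:
  H(A) = 2.5850 bits
  H(B) = 2.0245 bits
  H(C) = 2.4272 bits
  H(D) = 0.9436 bits

Ranking: A > C > B > D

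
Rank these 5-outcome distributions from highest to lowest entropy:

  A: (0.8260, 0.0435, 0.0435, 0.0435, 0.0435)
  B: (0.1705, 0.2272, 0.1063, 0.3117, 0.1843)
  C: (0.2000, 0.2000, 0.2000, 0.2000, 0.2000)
C > B > A

Key insight: Entropy is maximized by uniform distributions and minimized by concentrated distributions.

- Uniform distributions have maximum entropy log₂(5) = 2.3219 bits
- The more "peaked" or concentrated a distribution, the lower its entropy

Entropies:
  H(A) = 1.0148 bits
  H(B) = 2.2385 bits
  H(C) = 2.3219 bits

Ranking: C > B > A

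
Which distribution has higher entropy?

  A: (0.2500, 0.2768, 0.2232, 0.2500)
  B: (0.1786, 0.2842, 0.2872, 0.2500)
A

Both distributions are close to uniform, making this a harder comparison.

H(A) = 1.9959 bits
H(B) = 1.9766 bits

The distribution closer to uniform has higher entropy.
Answer: A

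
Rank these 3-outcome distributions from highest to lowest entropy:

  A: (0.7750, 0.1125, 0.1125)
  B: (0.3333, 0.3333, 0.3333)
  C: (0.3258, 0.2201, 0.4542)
B > C > A

Key insight: Entropy is maximized by uniform distributions and minimized by concentrated distributions.

- Uniform distributions have maximum entropy log₂(3) = 1.5850 bits
- The more "peaked" or concentrated a distribution, the lower its entropy

Entropies:
  H(A) = 0.9942 bits
  H(B) = 1.5850 bits
  H(C) = 1.5249 bits

Ranking: B > C > A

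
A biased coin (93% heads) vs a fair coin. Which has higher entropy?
Fair coin

The fair coin is uniform (p=0.5), maximizing binary entropy at 1 bit. The biased coin has H(0.93) ≈ 0.366 bits — its outcome is more predictable, so its entropy is lower.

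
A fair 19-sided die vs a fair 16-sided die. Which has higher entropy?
19-sided die

Both are uniform distributions; for uniform over n outcomes, H = log₂(n). H(19-sided) = log₂(19) = 4.248 bits and H(16-sided) = log₂(16) = 4.000 bits. More outcomes in a uniform distribution means higher entropy.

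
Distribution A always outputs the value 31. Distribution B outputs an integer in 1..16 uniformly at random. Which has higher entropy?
B

A is deterministic, so H(A) = 0. B is uniform over 16 outcomes, so H(B) = log₂(16) = 4.000 bits. Any distribution with genuine randomness has higher entropy than a deterministic one.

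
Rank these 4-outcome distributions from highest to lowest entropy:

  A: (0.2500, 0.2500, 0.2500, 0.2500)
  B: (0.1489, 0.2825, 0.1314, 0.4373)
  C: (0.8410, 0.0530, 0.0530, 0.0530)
A > B > C

Key insight: Entropy is maximized by uniform distributions and minimized by concentrated distributions.

- Uniform distributions have maximum entropy log₂(4) = 2.0000 bits
- The more "peaked" or concentrated a distribution, the lower its entropy

Entropies:
  H(A) = 2.0000 bits
  H(B) = 1.8308 bits
  H(C) = 0.8839 bits

Ranking: A > B > C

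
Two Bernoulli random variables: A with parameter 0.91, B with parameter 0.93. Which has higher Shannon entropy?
A

For binary distributions, entropy is maximized at p=0.5 and decreases as p moves toward 0 or 1.

H(A) = H(0.91) = 0.4365 bits
H(B) = H(0.93) = 0.3659 bits

Distribution A (p=0.91) is closer to uniform (p=0.5), so it has higher entropy.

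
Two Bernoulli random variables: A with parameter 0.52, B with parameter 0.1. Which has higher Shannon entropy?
A

For binary distributions, entropy is maximized at p=0.5 and decreases as p moves toward 0 or 1.

H(A) = H(0.52) = 0.9988 bits
H(B) = H(0.1) = 0.4690 bits

Distribution A (p=0.52) is closer to uniform (p=0.5), so it has higher entropy.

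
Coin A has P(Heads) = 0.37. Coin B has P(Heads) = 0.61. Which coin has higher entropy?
B

For binary distributions, entropy is maximized at p=0.5 and decreases as p moves toward 0 or 1.

H(A) = H(0.37) = 0.9507 bits
H(B) = H(0.61) = 0.9648 bits

Distribution B (p=0.61) is closer to uniform (p=0.5), so it has higher entropy.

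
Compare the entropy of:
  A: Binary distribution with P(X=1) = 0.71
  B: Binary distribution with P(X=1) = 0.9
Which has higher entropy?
A

For binary distributions, entropy is maximized at p=0.5 and decreases as p moves toward 0 or 1.

H(A) = H(0.71) = 0.8687 bits
H(B) = H(0.9) = 0.4690 bits

Distribution A (p=0.71) is closer to uniform (p=0.5), so it has higher entropy.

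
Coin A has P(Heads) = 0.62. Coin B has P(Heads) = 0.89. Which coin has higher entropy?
A

For binary distributions, entropy is maximized at p=0.5 and decreases as p moves toward 0 or 1.

H(A) = H(0.62) = 0.9580 bits
H(B) = H(0.89) = 0.4999 bits

Distribution A (p=0.62) is closer to uniform (p=0.5), so it has higher entropy.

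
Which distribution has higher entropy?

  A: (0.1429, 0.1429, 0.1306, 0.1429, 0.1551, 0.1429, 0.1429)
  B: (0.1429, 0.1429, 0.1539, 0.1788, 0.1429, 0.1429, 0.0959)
A

Both distributions are close to uniform, making this a harder comparison.

H(A) = 2.8058 bits
H(B) = 2.7881 bits

The distribution closer to uniform has higher entropy.
Answer: A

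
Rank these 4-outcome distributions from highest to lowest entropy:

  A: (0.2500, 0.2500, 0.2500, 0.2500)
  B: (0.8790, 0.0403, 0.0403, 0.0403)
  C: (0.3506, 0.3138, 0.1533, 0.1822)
A > C > B

Key insight: Entropy is maximized by uniform distributions and minimized by concentrated distributions.

- Uniform distributions have maximum entropy log₂(4) = 2.0000 bits
- The more "peaked" or concentrated a distribution, the lower its entropy

Entropies:
  H(A) = 2.0000 bits
  H(B) = 0.7240 bits
  H(C) = 1.9172 bits

Ranking: A > C > B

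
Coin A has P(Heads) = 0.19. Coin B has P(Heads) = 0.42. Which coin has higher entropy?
B

For binary distributions, entropy is maximized at p=0.5 and decreases as p moves toward 0 or 1.

H(A) = H(0.19) = 0.7015 bits
H(B) = H(0.42) = 0.9815 bits

Distribution B (p=0.42) is closer to uniform (p=0.5), so it has higher entropy.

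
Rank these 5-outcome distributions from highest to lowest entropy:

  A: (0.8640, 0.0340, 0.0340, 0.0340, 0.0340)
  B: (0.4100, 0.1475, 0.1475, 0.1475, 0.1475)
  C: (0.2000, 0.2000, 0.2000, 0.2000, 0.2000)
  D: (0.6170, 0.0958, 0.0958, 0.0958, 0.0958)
C > B > D > A

Key insight: Entropy is maximized by uniform distributions and minimized by concentrated distributions.

Entropies:
  H(A) = 0.8457 bits
  H(B) = 2.1565 bits
  H(C) = 2.3219 bits
  H(D) = 1.7261 bits

Ranking: C > B > D > A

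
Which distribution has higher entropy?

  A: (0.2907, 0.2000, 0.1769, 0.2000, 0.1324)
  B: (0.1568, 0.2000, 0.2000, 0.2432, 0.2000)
B

Both distributions are close to uniform, making this a harder comparison.

H(A) = 2.2752 bits
H(B) = 2.3083 bits

The distribution closer to uniform has higher entropy.
Answer: B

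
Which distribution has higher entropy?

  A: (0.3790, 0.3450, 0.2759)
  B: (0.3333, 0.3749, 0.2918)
B

Both distributions are close to uniform, making this a harder comparison.

H(A) = 1.5728 bits
H(B) = 1.5775 bits

The distribution closer to uniform has higher entropy.
Answer: B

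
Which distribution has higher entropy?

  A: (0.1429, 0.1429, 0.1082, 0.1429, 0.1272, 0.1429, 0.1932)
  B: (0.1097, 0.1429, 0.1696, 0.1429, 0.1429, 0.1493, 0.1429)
B

Both distributions are close to uniform, making this a harder comparison.

H(A) = 2.7879 bits
H(B) = 2.7977 bits

The distribution closer to uniform has higher entropy.
Answer: B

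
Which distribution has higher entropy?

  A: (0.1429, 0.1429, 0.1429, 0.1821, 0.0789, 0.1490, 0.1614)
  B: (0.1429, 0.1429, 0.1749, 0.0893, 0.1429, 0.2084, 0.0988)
A

Both distributions are close to uniform, making this a harder comparison.

H(A) = 2.7737 bits
H(B) = 2.7558 bits

The distribution closer to uniform has higher entropy.
Answer: A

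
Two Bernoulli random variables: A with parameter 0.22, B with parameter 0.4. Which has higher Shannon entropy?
B

For binary distributions, entropy is maximized at p=0.5 and decreases as p moves toward 0 or 1.

H(A) = H(0.22) = 0.7602 bits
H(B) = H(0.4) = 0.9710 bits

Distribution B (p=0.4) is closer to uniform (p=0.5), so it has higher entropy.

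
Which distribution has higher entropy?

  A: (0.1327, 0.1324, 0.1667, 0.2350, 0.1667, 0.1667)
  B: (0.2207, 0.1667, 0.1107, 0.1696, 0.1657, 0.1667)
B

Both distributions are close to uniform, making this a harder comparison.

H(A) = 2.5562 bits
H(B) = 2.5580 bits

The distribution closer to uniform has higher entropy.
Answer: B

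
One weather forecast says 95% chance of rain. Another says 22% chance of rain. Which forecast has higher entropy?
22% forecast

Treat each forecast as a Bernoulli distribution. Binary entropy is maximized at p=0.5 and falls off symmetrically toward 0 or 1. The 22% forecast is closer to 50%, so it is more uncertain. H(95%) ≈ 0.286 bits, H(22%) ≈ 0.760 bits.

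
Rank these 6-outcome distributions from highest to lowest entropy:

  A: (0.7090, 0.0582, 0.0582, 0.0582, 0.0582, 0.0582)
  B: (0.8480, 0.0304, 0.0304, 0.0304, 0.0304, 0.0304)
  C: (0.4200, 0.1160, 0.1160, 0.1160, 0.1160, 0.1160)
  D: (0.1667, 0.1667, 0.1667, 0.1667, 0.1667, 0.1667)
D > C > A > B

Key insight: Entropy is maximized by uniform distributions and minimized by concentrated distributions.

Entropies:
  H(A) = 1.5457 bits
  H(B) = 0.9678 bits
  H(C) = 2.3282 bits
  H(D) = 2.5850 bits

Ranking: D > C > A > B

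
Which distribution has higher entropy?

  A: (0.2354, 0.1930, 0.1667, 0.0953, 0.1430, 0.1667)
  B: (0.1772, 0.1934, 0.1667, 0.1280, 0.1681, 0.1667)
B

Both distributions are close to uniform, making this a harder comparison.

H(A) = 2.5354 bits
H(B) = 2.5745 bits

The distribution closer to uniform has higher entropy.
Answer: B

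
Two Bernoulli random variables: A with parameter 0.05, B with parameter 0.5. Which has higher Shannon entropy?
B

For binary distributions, entropy is maximized at p=0.5 and decreases as p moves toward 0 or 1.

H(A) = H(0.05) = 0.2864 bits
H(B) = H(0.5) = 1.0000 bits

Distribution B (p=0.5) is closer to uniform (p=0.5), so it has higher entropy.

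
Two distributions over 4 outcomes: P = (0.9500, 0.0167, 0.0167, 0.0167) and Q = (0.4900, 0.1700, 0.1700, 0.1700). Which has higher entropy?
Q

P is highly concentrated on one outcome (95%), making it nearly deterministic. Q spreads its mass more evenly (max 49%). The more spread-out distribution has higher entropy: H(P) ≈ 0.366 bits, H(Q) ≈ 1.808 bits.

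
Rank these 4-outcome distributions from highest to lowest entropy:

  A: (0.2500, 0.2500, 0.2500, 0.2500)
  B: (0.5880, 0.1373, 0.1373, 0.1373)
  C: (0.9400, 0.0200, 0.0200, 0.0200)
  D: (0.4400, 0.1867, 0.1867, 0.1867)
A > D > B > C

Key insight: Entropy is maximized by uniform distributions and minimized by concentrated distributions.

Entropies:
  H(A) = 2.0000 bits
  H(B) = 1.6305 bits
  H(C) = 0.4225 bits
  H(D) = 1.8772 bits

Ranking: A > D > B > C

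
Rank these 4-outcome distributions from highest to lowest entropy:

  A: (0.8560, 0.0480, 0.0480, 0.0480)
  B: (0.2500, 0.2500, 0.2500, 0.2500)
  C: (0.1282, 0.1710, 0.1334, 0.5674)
B > C > A

Key insight: Entropy is maximized by uniform distributions and minimized by concentrated distributions.

- Uniform distributions have maximum entropy log₂(4) = 2.0000 bits
- The more "peaked" or concentrated a distribution, the lower its entropy

Entropies:
  H(A) = 0.8229 bits
  H(B) = 2.0000 bits
  H(C) = 1.6672 bits

Ranking: B > C > A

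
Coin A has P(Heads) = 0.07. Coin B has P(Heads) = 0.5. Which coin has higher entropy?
B

For binary distributions, entropy is maximized at p=0.5 and decreases as p moves toward 0 or 1.

H(A) = H(0.07) = 0.3659 bits
H(B) = H(0.5) = 1.0000 bits

Distribution B (p=0.5) is closer to uniform (p=0.5), so it has higher entropy.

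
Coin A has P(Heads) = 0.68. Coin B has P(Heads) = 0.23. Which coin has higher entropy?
A

For binary distributions, entropy is maximized at p=0.5 and decreases as p moves toward 0 or 1.

H(A) = H(0.68) = 0.9044 bits
H(B) = H(0.23) = 0.7780 bits

Distribution A (p=0.68) is closer to uniform (p=0.5), so it has higher entropy.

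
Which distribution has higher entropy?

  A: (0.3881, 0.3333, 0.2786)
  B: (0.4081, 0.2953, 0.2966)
A

Both distributions are close to uniform, making this a harder comparison.

H(A) = 1.5719 bits
H(B) = 1.5674 bits

The distribution closer to uniform has higher entropy.
Answer: A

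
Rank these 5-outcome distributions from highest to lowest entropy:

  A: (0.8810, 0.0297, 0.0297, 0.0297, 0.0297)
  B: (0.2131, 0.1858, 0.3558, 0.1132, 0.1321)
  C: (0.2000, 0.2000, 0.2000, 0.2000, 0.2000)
C > B > A

Key insight: Entropy is maximized by uniform distributions and minimized by concentrated distributions.

- Uniform distributions have maximum entropy log₂(5) = 2.3219 bits
- The more "peaked" or concentrated a distribution, the lower its entropy

Entropies:
  H(A) = 0.7645 bits
  H(B) = 2.1985 bits
  H(C) = 2.3219 bits

Ranking: C > B > A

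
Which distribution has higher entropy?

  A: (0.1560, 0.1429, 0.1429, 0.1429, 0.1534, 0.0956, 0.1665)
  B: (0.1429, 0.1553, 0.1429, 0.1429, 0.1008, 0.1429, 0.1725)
B

Both distributions are close to uniform, making this a harder comparison.

H(A) = 2.7905 bits
H(B) = 2.7925 bits

The distribution closer to uniform has higher entropy.
Answer: B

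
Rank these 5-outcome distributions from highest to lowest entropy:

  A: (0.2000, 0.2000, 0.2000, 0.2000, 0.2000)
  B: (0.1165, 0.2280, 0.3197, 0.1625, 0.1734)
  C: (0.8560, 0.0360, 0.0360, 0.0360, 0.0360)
A > B > C

Key insight: Entropy is maximized by uniform distributions and minimized by concentrated distributions.

- Uniform distributions have maximum entropy log₂(5) = 2.3219 bits
- The more "peaked" or concentrated a distribution, the lower its entropy

Entropies:
  H(A) = 2.3219 bits
  H(B) = 2.2379 bits
  H(C) = 0.8826 bits

Ranking: A > B > C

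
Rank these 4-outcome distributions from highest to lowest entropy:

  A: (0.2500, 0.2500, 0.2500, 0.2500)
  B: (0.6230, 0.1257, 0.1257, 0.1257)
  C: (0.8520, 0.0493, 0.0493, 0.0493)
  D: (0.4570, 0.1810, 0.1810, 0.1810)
A > D > B > C

Key insight: Entropy is maximized by uniform distributions and minimized by concentrated distributions.

Entropies:
  H(A) = 2.0000 bits
  H(B) = 1.5534 bits
  H(C) = 0.8394 bits
  H(D) = 1.8553 bits

Ranking: A > D > B > C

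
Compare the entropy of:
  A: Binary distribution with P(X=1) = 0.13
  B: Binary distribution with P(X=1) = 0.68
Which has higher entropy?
B

For binary distributions, entropy is maximized at p=0.5 and decreases as p moves toward 0 or 1.

H(A) = H(0.13) = 0.5574 bits
H(B) = H(0.68) = 0.9044 bits

Distribution B (p=0.68) is closer to uniform (p=0.5), so it has higher entropy.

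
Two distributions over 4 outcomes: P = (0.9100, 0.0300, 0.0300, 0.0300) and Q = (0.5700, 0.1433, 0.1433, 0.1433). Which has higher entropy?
Q

P is highly concentrated on one outcome (91%), making it nearly deterministic. Q spreads its mass more evenly (max 57%). The more spread-out distribution has higher entropy: H(P) ≈ 0.579 bits, H(Q) ≈ 1.667 bits.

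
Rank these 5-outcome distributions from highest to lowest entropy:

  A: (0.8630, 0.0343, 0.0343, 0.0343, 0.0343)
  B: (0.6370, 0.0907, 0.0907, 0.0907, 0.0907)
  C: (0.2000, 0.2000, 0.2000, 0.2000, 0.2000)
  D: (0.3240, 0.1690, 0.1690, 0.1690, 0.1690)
C > D > B > A

Key insight: Entropy is maximized by uniform distributions and minimized by concentrated distributions.

Entropies:
  H(A) = 0.8503 bits
  H(B) = 1.6711 bits
  H(C) = 2.3219 bits
  H(D) = 2.2607 bits

Ranking: C > D > B > A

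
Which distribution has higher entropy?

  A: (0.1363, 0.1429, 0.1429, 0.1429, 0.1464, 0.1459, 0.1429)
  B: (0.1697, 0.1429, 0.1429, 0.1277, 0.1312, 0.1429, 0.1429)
A

Both distributions are close to uniform, making this a harder comparison.

H(A) = 2.8070 bits
H(B) = 2.8020 bits

The distribution closer to uniform has higher entropy.
Answer: A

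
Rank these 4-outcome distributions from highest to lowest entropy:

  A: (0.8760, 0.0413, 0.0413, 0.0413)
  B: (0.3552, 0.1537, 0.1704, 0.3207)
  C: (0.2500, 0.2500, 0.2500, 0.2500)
C > B > A

Key insight: Entropy is maximized by uniform distributions and minimized by concentrated distributions.

- Uniform distributions have maximum entropy log₂(4) = 2.0000 bits
- The more "peaked" or concentrated a distribution, the lower its entropy

Entropies:
  H(A) = 0.7373 bits
  H(B) = 1.9069 bits
  H(C) = 2.0000 bits

Ranking: C > B > A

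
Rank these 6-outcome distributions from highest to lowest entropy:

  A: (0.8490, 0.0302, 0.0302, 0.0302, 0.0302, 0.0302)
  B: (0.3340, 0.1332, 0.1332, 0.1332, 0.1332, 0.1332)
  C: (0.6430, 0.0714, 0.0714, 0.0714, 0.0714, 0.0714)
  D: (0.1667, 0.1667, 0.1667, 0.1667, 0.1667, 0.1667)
D > B > C > A

Key insight: Entropy is maximized by uniform distributions and minimized by concentrated distributions.

Entropies:
  H(A) = 0.9629 bits
  H(B) = 2.4654 bits
  H(C) = 1.7691 bits
  H(D) = 2.5850 bits

Ranking: D > B > C > A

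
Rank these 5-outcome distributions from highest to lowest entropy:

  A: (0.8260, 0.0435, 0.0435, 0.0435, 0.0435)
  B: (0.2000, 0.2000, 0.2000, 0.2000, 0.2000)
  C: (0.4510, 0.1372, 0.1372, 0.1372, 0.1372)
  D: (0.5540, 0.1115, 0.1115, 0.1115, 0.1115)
B > C > D > A

Key insight: Entropy is maximized by uniform distributions and minimized by concentrated distributions.

Entropies:
  H(A) = 1.0148 bits
  H(B) = 2.3219 bits
  H(C) = 2.0911 bits
  H(D) = 1.8836 bits

Ranking: B > C > D > A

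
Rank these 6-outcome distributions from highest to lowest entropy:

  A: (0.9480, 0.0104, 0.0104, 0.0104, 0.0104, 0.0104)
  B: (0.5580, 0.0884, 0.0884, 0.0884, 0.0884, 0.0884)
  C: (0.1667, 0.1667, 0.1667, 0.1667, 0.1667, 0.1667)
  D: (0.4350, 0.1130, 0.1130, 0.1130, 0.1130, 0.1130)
C > D > B > A

Key insight: Entropy is maximized by uniform distributions and minimized by concentrated distributions.

Entropies:
  H(A) = 0.4156 bits
  H(B) = 2.0166 bits
  H(C) = 2.5850 bits
  H(D) = 2.2997 bits

Ranking: C > D > B > A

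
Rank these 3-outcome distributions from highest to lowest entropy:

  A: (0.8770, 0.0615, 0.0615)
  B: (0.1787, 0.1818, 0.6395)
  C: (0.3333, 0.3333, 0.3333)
C > B > A

Key insight: Entropy is maximized by uniform distributions and minimized by concentrated distributions.

- Uniform distributions have maximum entropy log₂(3) = 1.5850 bits
- The more "peaked" or concentrated a distribution, the lower its entropy

Entropies:
  H(A) = 0.6609 bits
  H(B) = 1.3035 bits
  H(C) = 1.5850 bits

Ranking: C > B > A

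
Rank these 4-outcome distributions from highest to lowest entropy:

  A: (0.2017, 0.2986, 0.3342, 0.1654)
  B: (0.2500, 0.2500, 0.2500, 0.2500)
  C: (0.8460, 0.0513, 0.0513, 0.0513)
B > A > C

Key insight: Entropy is maximized by uniform distributions and minimized by concentrated distributions.

- Uniform distributions have maximum entropy log₂(4) = 2.0000 bits
- The more "peaked" or concentrated a distribution, the lower its entropy

Entropies:
  H(A) = 1.9444 bits
  H(B) = 2.0000 bits
  H(C) = 0.8638 bits

Ranking: B > A > C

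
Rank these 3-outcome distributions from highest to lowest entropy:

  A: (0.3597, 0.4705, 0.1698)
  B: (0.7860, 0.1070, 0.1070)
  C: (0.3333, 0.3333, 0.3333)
C > A > B

Key insight: Entropy is maximized by uniform distributions and minimized by concentrated distributions.

- Uniform distributions have maximum entropy log₂(3) = 1.5850 bits
- The more "peaked" or concentrated a distribution, the lower its entropy

Entropies:
  H(A) = 1.4768 bits
  H(B) = 0.9631 bits
  H(C) = 1.5850 bits

Ranking: C > A > B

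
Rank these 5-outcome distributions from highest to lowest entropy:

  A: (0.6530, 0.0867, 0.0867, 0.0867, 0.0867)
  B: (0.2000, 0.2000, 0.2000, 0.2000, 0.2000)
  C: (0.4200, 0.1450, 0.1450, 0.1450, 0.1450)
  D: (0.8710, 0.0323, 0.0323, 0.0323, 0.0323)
B > C > A > D

Key insight: Entropy is maximized by uniform distributions and minimized by concentrated distributions.

Entropies:
  H(A) = 1.6254 bits
  H(B) = 2.3219 bits
  H(C) = 2.1415 bits
  H(D) = 0.8127 bits

Ranking: B > C > A > D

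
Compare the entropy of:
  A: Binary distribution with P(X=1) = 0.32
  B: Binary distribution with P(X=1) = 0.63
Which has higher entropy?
B

For binary distributions, entropy is maximized at p=0.5 and decreases as p moves toward 0 or 1.

H(A) = H(0.32) = 0.9044 bits
H(B) = H(0.63) = 0.9507 bits

Distribution B (p=0.63) is closer to uniform (p=0.5), so it has higher entropy.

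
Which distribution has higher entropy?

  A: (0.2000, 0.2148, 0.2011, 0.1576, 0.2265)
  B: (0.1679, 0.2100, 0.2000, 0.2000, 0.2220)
B

Both distributions are close to uniform, making this a harder comparison.

H(A) = 2.3117 bits
H(B) = 2.3160 bits

The distribution closer to uniform has higher entropy.
Answer: B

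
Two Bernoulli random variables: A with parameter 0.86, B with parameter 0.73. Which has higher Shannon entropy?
B

For binary distributions, entropy is maximized at p=0.5 and decreases as p moves toward 0 or 1.

H(A) = H(0.86) = 0.5842 bits
H(B) = H(0.73) = 0.8415 bits

Distribution B (p=0.73) is closer to uniform (p=0.5), so it has higher entropy.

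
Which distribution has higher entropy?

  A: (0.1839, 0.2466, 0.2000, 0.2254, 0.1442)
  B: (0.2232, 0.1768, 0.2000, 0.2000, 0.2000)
B

Both distributions are close to uniform, making this a harder comparison.

H(A) = 2.2990 bits
H(B) = 2.3180 bits

The distribution closer to uniform has higher entropy.
Answer: B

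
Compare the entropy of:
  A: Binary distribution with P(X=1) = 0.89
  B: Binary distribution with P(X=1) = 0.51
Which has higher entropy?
B

For binary distributions, entropy is maximized at p=0.5 and decreases as p moves toward 0 or 1.

H(A) = H(0.89) = 0.4999 bits
H(B) = H(0.51) = 0.9997 bits

Distribution B (p=0.51) is closer to uniform (p=0.5), so it has higher entropy.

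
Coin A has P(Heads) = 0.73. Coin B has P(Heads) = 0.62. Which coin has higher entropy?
B

For binary distributions, entropy is maximized at p=0.5 and decreases as p moves toward 0 or 1.

H(A) = H(0.73) = 0.8415 bits
H(B) = H(0.62) = 0.9580 bits

Distribution B (p=0.62) is closer to uniform (p=0.5), so it has higher entropy.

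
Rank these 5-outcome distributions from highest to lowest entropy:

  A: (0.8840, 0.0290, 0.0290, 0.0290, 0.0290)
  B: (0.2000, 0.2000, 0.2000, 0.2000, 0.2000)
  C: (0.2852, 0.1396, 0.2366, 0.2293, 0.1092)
B > C > A

Key insight: Entropy is maximized by uniform distributions and minimized by concentrated distributions.

- Uniform distributions have maximum entropy log₂(5) = 2.3219 bits
- The more "peaked" or concentrated a distribution, the lower its entropy

Entropies:
  H(A) = 0.7498 bits
  H(B) = 2.3219 bits
  H(C) = 2.2409 bits

Ranking: B > C > A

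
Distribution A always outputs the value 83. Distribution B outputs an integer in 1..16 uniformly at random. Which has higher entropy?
B

A is deterministic, so H(A) = 0. B is uniform over 16 outcomes, so H(B) = log₂(16) = 4.000 bits. Any distribution with genuine randomness has higher entropy than a deterministic one.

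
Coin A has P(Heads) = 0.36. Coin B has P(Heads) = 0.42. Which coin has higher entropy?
B

For binary distributions, entropy is maximized at p=0.5 and decreases as p moves toward 0 or 1.

H(A) = H(0.36) = 0.9427 bits
H(B) = H(0.42) = 0.9815 bits

Distribution B (p=0.42) is closer to uniform (p=0.5), so it has higher entropy.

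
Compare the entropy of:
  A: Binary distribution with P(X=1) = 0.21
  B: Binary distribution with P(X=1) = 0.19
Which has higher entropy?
A

For binary distributions, entropy is maximized at p=0.5 and decreases as p moves toward 0 or 1.

H(A) = H(0.21) = 0.7415 bits
H(B) = H(0.19) = 0.7015 bits

Distribution A (p=0.21) is closer to uniform (p=0.5), so it has higher entropy.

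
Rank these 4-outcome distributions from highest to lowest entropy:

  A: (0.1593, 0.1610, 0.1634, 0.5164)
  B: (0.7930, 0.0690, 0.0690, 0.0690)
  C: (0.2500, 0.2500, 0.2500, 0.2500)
C > A > B

Key insight: Entropy is maximized by uniform distributions and minimized by concentrated distributions.

- Uniform distributions have maximum entropy log₂(4) = 2.0000 bits
- The more "peaked" or concentrated a distribution, the lower its entropy

Entropies:
  H(A) = 1.7657 bits
  H(B) = 1.0638 bits
  H(C) = 2.0000 bits

Ranking: C > A > B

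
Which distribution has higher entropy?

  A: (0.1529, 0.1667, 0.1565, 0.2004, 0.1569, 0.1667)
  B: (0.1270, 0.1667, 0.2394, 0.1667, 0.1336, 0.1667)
A

Both distributions are close to uniform, making this a harder comparison.

H(A) = 2.5786 bits
H(B) = 2.5523 bits

The distribution closer to uniform has higher entropy.
Answer: A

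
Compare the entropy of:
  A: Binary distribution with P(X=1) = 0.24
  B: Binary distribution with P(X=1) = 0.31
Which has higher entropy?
B

For binary distributions, entropy is maximized at p=0.5 and decreases as p moves toward 0 or 1.

H(A) = H(0.24) = 0.7950 bits
H(B) = H(0.31) = 0.8932 bits

Distribution B (p=0.31) is closer to uniform (p=0.5), so it has higher entropy.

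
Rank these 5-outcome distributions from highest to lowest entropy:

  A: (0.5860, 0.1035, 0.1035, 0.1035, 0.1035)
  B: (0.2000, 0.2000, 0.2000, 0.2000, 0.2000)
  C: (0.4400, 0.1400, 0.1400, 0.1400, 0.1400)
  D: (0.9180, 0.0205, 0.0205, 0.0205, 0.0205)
B > C > A > D

Key insight: Entropy is maximized by uniform distributions and minimized by concentrated distributions.

Entropies:
  H(A) = 1.8066 bits
  H(B) = 2.3219 bits
  H(C) = 2.1096 bits
  H(D) = 0.5732 bits

Ranking: B > C > A > D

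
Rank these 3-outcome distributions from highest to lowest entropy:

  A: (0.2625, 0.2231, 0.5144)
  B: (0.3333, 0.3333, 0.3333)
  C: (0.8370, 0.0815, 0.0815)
B > A > C

Key insight: Entropy is maximized by uniform distributions and minimized by concentrated distributions.

- Uniform distributions have maximum entropy log₂(3) = 1.5850 bits
- The more "peaked" or concentrated a distribution, the lower its entropy

Entropies:
  H(A) = 1.4827 bits
  H(B) = 1.5850 bits
  H(C) = 0.8044 bits

Ranking: B > A > C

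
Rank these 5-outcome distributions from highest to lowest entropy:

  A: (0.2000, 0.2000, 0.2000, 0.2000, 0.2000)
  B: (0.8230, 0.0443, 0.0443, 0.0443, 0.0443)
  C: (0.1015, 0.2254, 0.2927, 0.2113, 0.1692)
A > C > B

Key insight: Entropy is maximized by uniform distributions and minimized by concentrated distributions.

- Uniform distributions have maximum entropy log₂(5) = 2.3219 bits
- The more "peaked" or concentrated a distribution, the lower its entropy

Entropies:
  H(A) = 2.3219 bits
  H(B) = 1.0275 bits
  H(C) = 2.2458 bits

Ranking: A > C > B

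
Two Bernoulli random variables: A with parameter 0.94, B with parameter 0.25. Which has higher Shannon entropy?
B

For binary distributions, entropy is maximized at p=0.5 and decreases as p moves toward 0 or 1.

H(A) = H(0.94) = 0.3274 bits
H(B) = H(0.25) = 0.8113 bits

Distribution B (p=0.25) is closer to uniform (p=0.5), so it has higher entropy.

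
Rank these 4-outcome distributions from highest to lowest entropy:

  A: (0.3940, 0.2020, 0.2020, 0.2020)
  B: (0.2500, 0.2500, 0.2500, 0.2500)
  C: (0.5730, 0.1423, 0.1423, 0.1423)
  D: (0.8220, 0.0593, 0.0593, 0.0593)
B > A > C > D

Key insight: Entropy is maximized by uniform distributions and minimized by concentrated distributions.

Entropies:
  H(A) = 1.9278 bits
  H(B) = 2.0000 bits
  H(C) = 1.6613 bits
  H(D) = 0.9578 bits

Ranking: B > A > C > D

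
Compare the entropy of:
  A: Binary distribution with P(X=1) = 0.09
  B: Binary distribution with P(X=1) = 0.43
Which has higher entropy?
B

For binary distributions, entropy is maximized at p=0.5 and decreases as p moves toward 0 or 1.

H(A) = H(0.09) = 0.4365 bits
H(B) = H(0.43) = 0.9858 bits

Distribution B (p=0.43) is closer to uniform (p=0.5), so it has higher entropy.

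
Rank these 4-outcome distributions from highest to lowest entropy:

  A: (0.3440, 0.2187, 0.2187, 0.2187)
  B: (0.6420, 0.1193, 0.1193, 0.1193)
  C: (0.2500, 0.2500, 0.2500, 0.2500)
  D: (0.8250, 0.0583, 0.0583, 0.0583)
C > A > B > D

Key insight: Entropy is maximized by uniform distributions and minimized by concentrated distributions.

Entropies:
  H(A) = 1.9683 bits
  H(B) = 1.5084 bits
  H(C) = 2.0000 bits
  H(D) = 0.9464 bits

Ranking: C > A > B > D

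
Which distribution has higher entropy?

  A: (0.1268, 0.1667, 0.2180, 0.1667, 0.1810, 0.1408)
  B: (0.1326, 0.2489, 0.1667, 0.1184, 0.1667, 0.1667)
A

Both distributions are close to uniform, making this a harder comparison.

H(A) = 2.5632 bits
H(B) = 2.5430 bits

The distribution closer to uniform has higher entropy.
Answer: A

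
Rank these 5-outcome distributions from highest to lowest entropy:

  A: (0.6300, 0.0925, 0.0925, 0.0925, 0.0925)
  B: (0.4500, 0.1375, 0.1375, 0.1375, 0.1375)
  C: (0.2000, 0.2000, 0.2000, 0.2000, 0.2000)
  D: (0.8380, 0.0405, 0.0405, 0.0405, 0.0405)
C > B > A > D

Key insight: Entropy is maximized by uniform distributions and minimized by concentrated distributions.

Entropies:
  H(A) = 1.6907 bits
  H(B) = 2.0928 bits
  H(C) = 2.3219 bits
  H(D) = 0.9631 bits

Ranking: C > B > A > D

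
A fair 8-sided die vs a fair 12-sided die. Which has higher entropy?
12-sided die

Both are uniform distributions; for uniform over n outcomes, H = log₂(n). H(8-sided) = log₂(8) = 3.000 bits and H(12-sided) = log₂(12) = 3.585 bits. More outcomes in a uniform distribution means higher entropy.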